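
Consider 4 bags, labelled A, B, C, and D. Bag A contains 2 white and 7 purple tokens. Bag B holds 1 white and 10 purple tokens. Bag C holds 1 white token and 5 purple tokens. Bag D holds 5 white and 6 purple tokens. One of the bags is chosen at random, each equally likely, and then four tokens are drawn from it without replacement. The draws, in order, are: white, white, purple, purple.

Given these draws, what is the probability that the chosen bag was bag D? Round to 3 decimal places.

0.732

Compute the likelihood of the observed sequence for each case: P(data | bag A) = (2/9)(1/8)(7/7)(6/6) = 0.027778; P(data | bag B) = (1/11)(0/10) = 0; P(data | bag C) = (1/6)(0/5) = 0; P(data | bag D) = (5/11)(4/10)(6/9)(5/8) = 0.075758.
Multiplying each by its prior: 1/4 · 0.027778 = 0.0069444, 1/4 · 0 = 0, 1/4 · 0 = 0, 1/4 · 0.075758 = 0.018939; these sum to 0.025884.
Therefore the posterior P(bag D | data) = (0.018939) / (0.025884) = 0.73171.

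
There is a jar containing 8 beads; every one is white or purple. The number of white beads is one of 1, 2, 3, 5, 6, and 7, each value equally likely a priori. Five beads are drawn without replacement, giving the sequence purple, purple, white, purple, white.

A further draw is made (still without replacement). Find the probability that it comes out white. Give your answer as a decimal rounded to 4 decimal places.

0.3333

Compute the likelihood of the observed sequence for each case: P(data | r = 1) = (7/8)(6/7)(1/6)(5/5)(0/4) = 0; P(data | r = 2) = (6/8)(5/7)(2/6)(4/5)(1/4) = 1/28; P(data | r = 3) = (5/8)(4/7)(3/6)(3/5)(2/4) = 3/56; P(data | r = 5) = (3/8)(2/7)(5/6)(1/5)(4/4) = 1/56; P(data | r = 6) = (2/8)(1/7)(6/6)(0/5) = 0; P(data | r = 7) = (1/8)(0/7) = 0.
Weighting by the prior gives 1/6 · 0 = 0, 1/6 · 1/28 = 1/168, 1/6 · 3/56 = 1/112, 1/6 · 1/56 = 1/336, 1/6 · 0 = 0, 1/6 · 0 = 0; these sum to 1/56.
Normalising, the posterior is P(r = 1 | data) = 0, P(r = 2 | data) = 1/3, P(r = 3 | data) = 1/2, P(r = 5 | data) = 1/6, P(r = 6 | data) = 0, P(r = 7 | data) = 0.
The predictive probability is P(white next | data) = (0)(1/3) + (1/3)(1/2) + (1)(1/6) = 1/3.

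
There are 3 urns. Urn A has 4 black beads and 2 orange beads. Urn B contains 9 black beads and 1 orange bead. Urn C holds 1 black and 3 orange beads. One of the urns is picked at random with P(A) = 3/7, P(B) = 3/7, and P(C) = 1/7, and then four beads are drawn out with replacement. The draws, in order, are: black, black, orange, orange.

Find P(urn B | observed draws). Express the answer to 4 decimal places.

0.1170

The likelihood of the observed sequence under each hypothesis: P(data | urn A) = (4/6)(4/6)(2/6)(2/6) = 0.049383; P(data | urn B) = (9/10)(9/10)(1/10)(1/10) = 0.0081; P(data | urn C) = (1/4)(1/4)(3/4)(3/4) = 0.035156.
The prior-weighted likelihoods are 3/7 · 0.049383 = 0.021164, 3/7 · 0.0081 = 0.0034714, 1/7 · 0.035156 = 0.0050223; these sum to 0.029658.
By Bayes' rule, P(urn B | data) = (0.0034714) / (0.029658) = 0.11705.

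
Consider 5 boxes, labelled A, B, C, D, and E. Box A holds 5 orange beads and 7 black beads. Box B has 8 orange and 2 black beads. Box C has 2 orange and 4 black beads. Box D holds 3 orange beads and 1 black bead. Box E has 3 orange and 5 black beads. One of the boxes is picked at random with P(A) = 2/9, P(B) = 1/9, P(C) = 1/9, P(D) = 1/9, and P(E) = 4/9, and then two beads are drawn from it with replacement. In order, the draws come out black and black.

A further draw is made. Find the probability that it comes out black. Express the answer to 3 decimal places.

Compute the likelihood of the observed sequence for each case: P(data | box A) = (7/12)(7/12) = 49/144; P(data | box B) = (2/10)(2/10) = 1/25; P(data | box C) = (4/6)(4/6) = 4/9; P(data | box D) = (1/4)(1/4) = 1/16; P(data | box E) = (5/8)(5/8) = 25/64.
The prior-weighted likelihoods are 2/9 · 49/144 = 49/648, 1/9 · 1/25 = 1/225, 1/9 · 4/9 = 4/81, 1/9 · 1/16 = 1/144, 4/9 · 25/64 = 25/144; these sum to 31/100.
Dividing through by the total gives posterior P(box A | data) = 0.24393, P(box B | data) = 0.014337, P(box C | data) = 0.1593, P(box D | data) = 0.022401, P(box E | data) = 0.56004.
So P(black next | data) = Σ P(black next | H) P(H | data) = (7/12)(0.24393) + (1/5)(0.014337) + (2/3)(0.1593) + (1/4)(0.022401) + (5/8)(0.56004) = 0.60698.

0.607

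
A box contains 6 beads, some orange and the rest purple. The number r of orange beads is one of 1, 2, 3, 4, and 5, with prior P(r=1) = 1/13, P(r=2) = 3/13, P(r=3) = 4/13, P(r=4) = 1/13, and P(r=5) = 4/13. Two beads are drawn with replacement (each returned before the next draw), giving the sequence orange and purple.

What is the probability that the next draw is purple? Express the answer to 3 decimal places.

The likelihood of the observed sequence under each hypothesis: P(data | r = 1) = (1/6)(5/6) = 5/36; P(data | r = 2) = (2/6)(4/6) = 2/9; P(data | r = 3) = (3/6)(3/6) = 1/4; P(data | r = 4) = (4/6)(2/6) = 2/9; P(data | r = 5) = (5/6)(1/6) = 5/36.
Weighting by the prior gives 1/13 · 5/36 = 5/468, 3/13 · 2/9 = 2/39, 4/13 · 1/4 = 1/13, 1/13 · 2/9 = 2/117, 4/13 · 5/36 = 5/117; these sum to 31/156.
Dividing through by the total gives posterior P(r = 1 | data) = 5/93, P(r = 2 | data) = 8/31, P(r = 3 | data) = 12/31, P(r = 4 | data) = 8/93, P(r = 5 | data) = 20/93.
The predictive probability is P(purple next | data) = (5/6)(5/93) + (2/3)(8/31) + (1/2)(12/31) + (1/3)(8/93) + (1/6)(20/93) = 265/558.

0.475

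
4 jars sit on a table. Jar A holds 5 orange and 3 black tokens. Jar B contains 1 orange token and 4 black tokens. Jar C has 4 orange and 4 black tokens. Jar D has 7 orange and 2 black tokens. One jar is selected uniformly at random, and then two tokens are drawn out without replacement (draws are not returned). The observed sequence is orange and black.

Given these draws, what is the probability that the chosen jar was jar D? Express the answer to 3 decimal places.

0.205

The likelihood of the observed sequence under each hypothesis: P(data | jar A) = (5/8)(3/7) = 0.26786; P(data | jar B) = (1/5)(4/4) = 0.2; P(data | jar C) = (4/8)(4/7) = 0.28571; P(data | jar D) = (7/9)(2/8) = 0.19444.
Weighting by the prior gives 1/4 · 0.26786 = 0.066964, 1/4 · 0.2 = 0.05, 1/4 · 0.28571 = 0.071429, 1/4 · 0.19444 = 0.048611; with total 0.237.
By Bayes' rule, P(jar D | data) = (0.048611) / (0.237) = 0.20511.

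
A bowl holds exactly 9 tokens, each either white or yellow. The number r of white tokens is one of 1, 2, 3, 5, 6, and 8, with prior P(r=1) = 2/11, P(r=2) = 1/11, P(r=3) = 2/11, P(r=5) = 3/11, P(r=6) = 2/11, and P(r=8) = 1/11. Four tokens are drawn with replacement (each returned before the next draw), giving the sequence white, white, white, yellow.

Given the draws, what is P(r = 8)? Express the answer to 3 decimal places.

0.138

For each hypothesis, P(data | H) works out to: P(data | r = 1) = (1/9)(1/9)(1/9)(8/9) = 0.0012193; P(data | r = 2) = (2/9)(2/9)(2/9)(7/9) = 0.0085353; P(data | r = 3) = (3/9)(3/9)(3/9)(6/9) = 0.024691; P(data | r = 5) = (5/9)(5/9)(5/9)(4/9) = 0.076208; P(data | r = 6) = (6/9)(6/9)(6/9)(3/9) = 0.098765; P(data | r = 8) = (8/9)(8/9)(8/9)(1/9) = 0.078037.
Multiplying each by its prior: 2/11 · 0.0012193 = 0.0002217, 1/11 · 0.0085353 = 0.00077593, 2/11 · 0.024691 = 0.0044893, 3/11 · 0.076208 = 0.020784, 2/11 · 0.098765 = 0.017957, 1/11 · 0.078037 = 0.0070943; these sum to 0.051323.
Therefore the posterior P(r = 8 | data) = (0.0070943) / (0.051323) = 0.13823.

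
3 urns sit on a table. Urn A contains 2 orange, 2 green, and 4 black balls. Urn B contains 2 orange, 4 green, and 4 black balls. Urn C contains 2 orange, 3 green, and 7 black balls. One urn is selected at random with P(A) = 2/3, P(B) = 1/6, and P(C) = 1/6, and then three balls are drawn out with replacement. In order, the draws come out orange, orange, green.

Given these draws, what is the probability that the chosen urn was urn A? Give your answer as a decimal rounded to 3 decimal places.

0.731

For each hypothesis, P(data | H) works out to: P(data | urn A) = (2/8)(2/8)(2/8) = 0.015625; P(data | urn B) = (2/10)(2/10)(4/10) = 0.016; P(data | urn C) = (2/12)(2/12)(3/12) = 0.0069444.
The prior-weighted likelihoods are 2/3 · 0.015625 = 0.010417, 1/6 · 0.016 = 0.0026667, 1/6 · 0.0069444 = 0.0011574; summing to 0.014241.
By Bayes' rule, P(urn A | data) = (0.010417) / (0.014241) = 0.73147.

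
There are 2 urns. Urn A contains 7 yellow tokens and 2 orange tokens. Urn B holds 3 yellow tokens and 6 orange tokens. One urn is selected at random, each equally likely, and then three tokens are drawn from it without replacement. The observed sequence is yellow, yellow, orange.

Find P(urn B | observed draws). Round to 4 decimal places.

The likelihood of the observed sequence under each hypothesis: P(data | urn A) = (7/9)(6/8)(2/7) = 1/6; P(data | urn B) = (3/9)(2/8)(6/7) = 1/14.
Multiplying each by its prior: 1/2 · 1/6 = 1/12, 1/2 · 1/14 = 1/28; summing to 5/42.
Therefore the posterior P(urn B | data) = (1/28) / (5/42) = 3/10.

0.3000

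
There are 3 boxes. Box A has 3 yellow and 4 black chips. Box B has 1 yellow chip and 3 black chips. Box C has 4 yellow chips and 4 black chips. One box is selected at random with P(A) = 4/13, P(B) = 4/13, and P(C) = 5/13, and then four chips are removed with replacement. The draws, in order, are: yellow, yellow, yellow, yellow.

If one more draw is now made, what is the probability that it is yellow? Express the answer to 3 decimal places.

0.471

Under each hypothesis, the probability of the observed sequence is: P(data | box A) = (3/7)(3/7)(3/7)(3/7) = 0.033736; P(data | box B) = (1/4)(1/4)(1/4)(1/4) = 0.0039062; P(data | box C) = (4/8)(4/8)(4/8)(4/8) = 0.0625.
The prior-weighted likelihoods are 4/13 · 0.033736 = 0.01038, 4/13 · 0.0039062 = 0.0012019, 5/13 · 0.0625 = 0.024038; these sum to 0.035621.
The posterior is then P(box A | data) = 0.29141, P(box B | data) = 0.033742, P(box C | data) = 0.67485.
The predictive probability is P(yellow next | data) = (3/7)(0.29141) + (1/4)(0.033742) + (1/2)(0.67485) = 0.47075.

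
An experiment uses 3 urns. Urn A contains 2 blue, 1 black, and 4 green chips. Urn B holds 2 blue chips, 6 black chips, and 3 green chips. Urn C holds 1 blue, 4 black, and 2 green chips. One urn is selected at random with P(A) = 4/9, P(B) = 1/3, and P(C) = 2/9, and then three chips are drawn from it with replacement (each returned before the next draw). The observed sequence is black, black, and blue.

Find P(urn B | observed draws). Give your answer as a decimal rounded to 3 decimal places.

The likelihood of the observed sequence under each hypothesis: P(data | urn A) = (1/7)(1/7)(2/7) = 0.0058309; P(data | urn B) = (6/11)(6/11)(2/11) = 0.054095; P(data | urn C) = (4/7)(4/7)(1/7) = 0.046647.
Multiplying each by its prior: 4/9 · 0.0058309 = 0.0025915, 1/3 · 0.054095 = 0.018032, 2/9 · 0.046647 = 0.010366; these sum to 0.030989.
So P(urn B | data) = (0.018032) / (0.030989) = 0.58187.

0.582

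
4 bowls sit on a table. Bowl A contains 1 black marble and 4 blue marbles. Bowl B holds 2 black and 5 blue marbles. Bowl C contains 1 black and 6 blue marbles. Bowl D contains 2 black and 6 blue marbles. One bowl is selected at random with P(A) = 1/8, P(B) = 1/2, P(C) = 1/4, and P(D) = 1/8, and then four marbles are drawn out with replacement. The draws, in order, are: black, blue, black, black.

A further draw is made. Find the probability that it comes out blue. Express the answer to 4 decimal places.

0.7330

Under each hypothesis, the probability of the observed sequence is: P(data | bowl A) = (1/5)(4/5)(1/5)(1/5) = 0.0064; P(data | bowl B) = (2/7)(5/7)(2/7)(2/7) = 0.01666; P(data | bowl C) = (1/7)(6/7)(1/7)(1/7) = 0.002499; P(data | bowl D) = (2/8)(6/8)(2/8)(2/8) = 0.011719.
Weighting by the prior gives 1/8 · 0.0064 = 0.0008, 1/2 · 0.01666 = 0.0083299, 1/4 · 0.002499 = 0.00062474, 1/8 · 0.011719 = 0.0014648; with total 0.011219.
Normalising, the posterior is P(bowl A | data) = 0.071305, P(bowl B | data) = 0.74245, P(bowl C | data) = 0.055684, P(bowl D | data) = 0.13056.
The predictive probability is P(blue next | data) = (4/5)(0.071305) + (5/7)(0.74245) + (6/7)(0.055684) + (3/4)(0.13056) = 0.73302.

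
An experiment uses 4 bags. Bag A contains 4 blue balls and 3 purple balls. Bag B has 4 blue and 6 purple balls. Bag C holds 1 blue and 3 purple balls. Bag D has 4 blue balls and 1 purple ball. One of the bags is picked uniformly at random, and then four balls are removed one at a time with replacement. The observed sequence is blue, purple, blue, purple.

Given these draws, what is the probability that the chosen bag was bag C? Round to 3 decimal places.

Under each hypothesis, the probability of the observed sequence is: P(data | bag A) = (4/7)(3/7)(4/7)(3/7) = 0.059975; P(data | bag B) = (4/10)(6/10)(4/10)(6/10) = 0.0576; P(data | bag C) = (1/4)(3/4)(1/4)(3/4) = 0.035156; P(data | bag D) = (4/5)(1/5)(4/5)(1/5) = 0.0256.
Multiplying each by its prior: 1/4 · 0.059975 = 0.014994, 1/4 · 0.0576 = 0.0144, 1/4 · 0.035156 = 0.0087891, 1/4 · 0.0256 = 0.0064; these sum to 0.044583.
Hence P(bag C | data) = (0.0087891) / (0.044583) = 0.19714.

0.197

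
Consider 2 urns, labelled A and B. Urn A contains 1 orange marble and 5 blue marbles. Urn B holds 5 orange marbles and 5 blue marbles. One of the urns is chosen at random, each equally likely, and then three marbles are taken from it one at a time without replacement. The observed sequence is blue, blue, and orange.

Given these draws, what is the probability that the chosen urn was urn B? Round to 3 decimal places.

0.455

Under each hypothesis, the probability of the observed sequence is: P(data | urn A) = (5/6)(4/5)(1/4) = 1/6; P(data | urn B) = (5/10)(4/9)(5/8) = 5/36.
Multiplying each by its prior: 1/2 · 1/6 = 1/12, 1/2 · 5/36 = 5/72; these sum to 11/72.
So P(urn B | data) = (5/72) / (11/72) = 5/11.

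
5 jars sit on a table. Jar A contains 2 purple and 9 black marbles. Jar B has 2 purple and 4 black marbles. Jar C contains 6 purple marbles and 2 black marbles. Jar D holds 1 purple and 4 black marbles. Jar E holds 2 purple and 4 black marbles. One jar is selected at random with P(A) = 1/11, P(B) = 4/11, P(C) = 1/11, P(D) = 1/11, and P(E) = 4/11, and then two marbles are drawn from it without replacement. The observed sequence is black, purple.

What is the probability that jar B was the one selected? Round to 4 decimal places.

Under each hypothesis, the probability of the observed sequence is: P(data | jar A) = (9/11)(2/10) = 0.16364; P(data | jar B) = (4/6)(2/5) = 0.26667; P(data | jar C) = (2/8)(6/7) = 0.21429; P(data | jar D) = (4/5)(1/4) = 0.2; P(data | jar E) = (4/6)(2/5) = 0.26667.
The prior-weighted likelihoods are 1/11 · 0.16364 = 0.014876, 4/11 · 0.26667 = 0.09697, 1/11 · 0.21429 = 0.019481, 1/11 · 0.2 = 0.018182, 4/11 · 0.26667 = 0.09697; summing to 0.24648.
Hence P(jar B | data) = (0.09697) / (0.24648) = 0.39342.

0.3934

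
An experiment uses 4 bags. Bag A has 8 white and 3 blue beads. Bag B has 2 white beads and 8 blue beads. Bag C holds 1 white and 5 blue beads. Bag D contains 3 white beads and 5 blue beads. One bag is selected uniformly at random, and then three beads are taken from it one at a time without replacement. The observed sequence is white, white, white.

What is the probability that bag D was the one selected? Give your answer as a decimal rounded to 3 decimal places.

0.050

Compute the likelihood of the observed sequence for each case: P(data | bag A) = (8/11)(7/10)(6/9) = 0.33939; P(data | bag B) = (2/10)(1/9)(0/8) = 0; P(data | bag C) = (1/6)(0/5) = 0; P(data | bag D) = (3/8)(2/7)(1/6) = 0.017857.
Multiplying each by its prior: 1/4 · 0.33939 = 0.084848, 1/4 · 0 = 0, 1/4 · 0 = 0, 1/4 · 0.017857 = 0.0044643; summing to 0.089313.
So P(bag D | data) = (0.0044643) / (0.089313) = 0.049985.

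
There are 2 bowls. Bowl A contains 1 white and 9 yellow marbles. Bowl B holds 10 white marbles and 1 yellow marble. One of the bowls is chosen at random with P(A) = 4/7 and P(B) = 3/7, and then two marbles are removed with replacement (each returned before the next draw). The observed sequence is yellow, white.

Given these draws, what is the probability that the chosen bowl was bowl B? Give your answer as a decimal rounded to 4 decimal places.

0.4078

The likelihood of the observed sequence under each hypothesis: P(data | bowl A) = (9/10)(1/10) = 0.09; P(data | bowl B) = (1/11)(10/11) = 0.082645.
Multiplying each by its prior: 4/7 · 0.09 = 0.051429, 3/7 · 0.082645 = 0.035419; with total 0.086848.
Hence P(bowl B | data) = (0.035419) / (0.086848) = 0.40783.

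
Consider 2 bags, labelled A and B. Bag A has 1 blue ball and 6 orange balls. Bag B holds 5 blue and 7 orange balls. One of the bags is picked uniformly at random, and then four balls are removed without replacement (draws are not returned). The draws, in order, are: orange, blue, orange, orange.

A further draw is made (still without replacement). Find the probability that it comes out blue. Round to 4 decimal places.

For each hypothesis, P(data | H) works out to: P(data | bag A) = (6/7)(1/6)(5/5)(4/4) = 0.14286; P(data | bag B) = (7/12)(5/11)(6/10)(5/9) = 0.088384.
Multiplying each by its prior: 1/2 · 0.14286 = 0.071429, 1/2 · 0.088384 = 0.044192; summing to 0.11562.
The posterior is then P(bag A | data) = 0.61778, P(bag B | data) = 0.38222.
Averaging over the posterior, P(blue next | data) = (0)(0.61778) + (1/2)(0.38222) = 0.19111.

0.1911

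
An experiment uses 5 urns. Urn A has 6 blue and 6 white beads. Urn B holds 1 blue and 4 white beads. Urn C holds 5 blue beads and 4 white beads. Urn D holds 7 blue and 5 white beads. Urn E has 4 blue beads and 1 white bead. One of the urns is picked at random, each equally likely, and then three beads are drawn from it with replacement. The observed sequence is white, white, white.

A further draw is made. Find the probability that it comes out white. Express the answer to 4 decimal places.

Compute the likelihood of the observed sequence for each case: P(data | urn A) = (6/12)(6/12)(6/12) = 0.125; P(data | urn B) = (4/5)(4/5)(4/5) = 0.512; P(data | urn C) = (4/9)(4/9)(4/9) = 0.087791; P(data | urn D) = (5/12)(5/12)(5/12) = 0.072338; P(data | urn E) = (1/5)(1/5)(1/5) = 0.008.
Multiplying each by its prior: 1/5 · 0.125 = 0.025, 1/5 · 0.512 = 0.1024, 1/5 · 0.087791 = 0.017558, 1/5 · 0.072338 = 0.014468, 1/5 · 0.008 = 0.0016; with total 0.16103.
Normalising, the posterior is P(urn A | data) = 0.15525, P(urn B | data) = 0.63592, P(urn C | data) = 0.10904, P(urn D | data) = 0.089846, P(urn E | data) = 0.0099363.
The predictive probability is P(white next | data) = (1/2)(0.15525) + (4/5)(0.63592) + (4/9)(0.10904) + (5/12)(0.089846) + (1/5)(0.0099363) = 0.67425.

0.6743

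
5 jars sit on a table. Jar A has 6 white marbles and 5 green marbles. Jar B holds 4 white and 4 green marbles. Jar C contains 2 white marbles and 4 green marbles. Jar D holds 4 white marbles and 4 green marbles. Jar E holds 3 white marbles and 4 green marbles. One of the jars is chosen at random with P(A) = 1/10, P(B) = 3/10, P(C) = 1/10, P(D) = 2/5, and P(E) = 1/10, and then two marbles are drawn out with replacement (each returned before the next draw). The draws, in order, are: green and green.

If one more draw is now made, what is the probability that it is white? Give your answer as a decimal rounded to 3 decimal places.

0.468

Compute the likelihood of the observed sequence for each case: P(data | jar A) = (5/11)(5/11) = 0.20661; P(data | jar B) = (4/8)(4/8) = 0.25; P(data | jar C) = (4/6)(4/6) = 0.44444; P(data | jar D) = (4/8)(4/8) = 0.25; P(data | jar E) = (4/7)(4/7) = 0.32653.
Multiplying each by its prior: 1/10 · 0.20661 = 0.020661, 3/10 · 0.25 = 0.075, 1/10 · 0.44444 = 0.044444, 2/5 · 0.25 = 0.1, 1/10 · 0.32653 = 0.032653; with total 0.27276.
Normalising, the posterior is P(jar A | data) = 0.075749, P(jar B | data) = 0.27497, P(jar C | data) = 0.16294, P(jar D | data) = 0.36662, P(jar E | data) = 0.11971.
The predictive probability is P(white next | data) = (6/11)(0.075749) + (1/2)(0.27497) + (1/3)(0.16294) + (1/2)(0.36662) + (3/7)(0.11971) = 0.46773.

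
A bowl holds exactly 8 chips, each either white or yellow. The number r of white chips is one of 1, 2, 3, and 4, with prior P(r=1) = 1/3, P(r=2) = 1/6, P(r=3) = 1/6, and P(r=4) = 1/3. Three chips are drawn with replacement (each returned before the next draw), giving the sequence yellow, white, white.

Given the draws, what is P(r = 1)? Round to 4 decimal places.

0.0664

For each hypothesis, P(data | H) works out to: P(data | r = 1) = (7/8)(1/8)(1/8) = 0.013672; P(data | r = 2) = (6/8)(2/8)(2/8) = 0.046875; P(data | r = 3) = (5/8)(3/8)(3/8) = 0.087891; P(data | r = 4) = (4/8)(4/8)(4/8) = 0.125.
Multiplying each by its prior: 1/3 · 0.013672 = 0.0045573, 1/6 · 0.046875 = 0.0078125, 1/6 · 0.087891 = 0.014648, 1/3 · 0.125 = 0.041667; summing to 0.068685.
So P(r = 1 | data) = (0.0045573) / (0.068685) = 0.066351.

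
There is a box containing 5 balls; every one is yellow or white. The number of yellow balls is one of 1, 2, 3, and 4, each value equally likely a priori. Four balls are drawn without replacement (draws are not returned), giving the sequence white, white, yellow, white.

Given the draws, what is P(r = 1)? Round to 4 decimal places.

Under each hypothesis, the probability of the observed sequence is: P(data | r = 1) = (4/5)(3/4)(1/3)(2/2) = 1/5; P(data | r = 2) = (3/5)(2/4)(2/3)(1/2) = 1/10; P(data | r = 3) = (2/5)(1/4)(3/3)(0/2) = 0; P(data | r = 4) = (1/5)(0/4) = 0.
Multiplying each by its prior: 1/4 · 1/5 = 1/20, 1/4 · 1/10 = 1/40, 1/4 · 0 = 0, 1/4 · 0 = 0; these sum to 3/40.
So P(r = 1 | data) = (1/20) / (3/40) = 2/3.

0.6667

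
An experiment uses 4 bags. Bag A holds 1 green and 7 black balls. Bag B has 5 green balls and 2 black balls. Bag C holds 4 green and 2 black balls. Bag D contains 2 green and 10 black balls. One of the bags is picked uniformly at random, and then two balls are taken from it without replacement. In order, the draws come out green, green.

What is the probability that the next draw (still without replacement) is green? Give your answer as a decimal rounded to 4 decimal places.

For each hypothesis, P(data | H) works out to: P(data | bag A) = (1/8)(0/7) = 0; P(data | bag B) = (5/7)(4/6) = 0.47619; P(data | bag C) = (4/6)(3/5) = 0.4; P(data | bag D) = (2/12)(1/11) = 0.015152.
Multiplying each by its prior: 1/4 · 0 = 0, 1/4 · 0.47619 = 0.11905, 1/4 · 0.4 = 0.1, 1/4 · 0.015152 = 0.0037879; these sum to 0.22284.
Dividing through by the total gives posterior P(bag A | data) = 0, P(bag B | data) = 0.53424, P(bag C | data) = 0.44876, P(bag D | data) = 0.016999.
Averaging over the posterior, P(green next | data) = (3/5)(0.53424) + (1/2)(0.44876) + (0)(0.016999) = 0.54492.

0.5449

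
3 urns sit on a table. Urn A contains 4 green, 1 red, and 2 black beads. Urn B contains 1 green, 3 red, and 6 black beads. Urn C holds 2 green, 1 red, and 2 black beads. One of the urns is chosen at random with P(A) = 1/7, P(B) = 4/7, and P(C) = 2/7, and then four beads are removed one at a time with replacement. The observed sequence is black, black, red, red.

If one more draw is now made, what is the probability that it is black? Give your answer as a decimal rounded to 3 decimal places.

0.579

Compute the likelihood of the observed sequence for each case: P(data | urn A) = (2/7)(2/7)(1/7)(1/7) = 0.001666; P(data | urn B) = (6/10)(6/10)(3/10)(3/10) = 0.0324; P(data | urn C) = (2/5)(2/5)(1/5)(1/5) = 0.0064.
Multiplying each by its prior: 1/7 · 0.001666 = 0.000238, 4/7 · 0.0324 = 0.018514, 2/7 · 0.0064 = 0.0018286; summing to 0.020581.
Dividing through by the total gives posterior P(urn A | data) = 0.011564, P(urn B | data) = 0.89959, P(urn C | data) = 0.088848.
So P(black next | data) = Σ P(black next | H) P(H | data) = (2/7)(0.011564) + (3/5)(0.89959) + (2/5)(0.088848) = 0.5786.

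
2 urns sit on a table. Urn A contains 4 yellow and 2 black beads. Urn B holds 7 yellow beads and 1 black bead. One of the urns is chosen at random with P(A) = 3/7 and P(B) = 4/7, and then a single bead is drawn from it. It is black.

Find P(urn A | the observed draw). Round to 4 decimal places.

0.6667

For each hypothesis, P(data | H) works out to: P(data | urn A) = (2/6) = 1/3; P(data | urn B) = (1/8) = 1/8.
Multiplying each by its prior: 3/7 · 1/3 = 1/7, 4/7 · 1/8 = 1/14; with total 3/14.
Hence P(urn A | data) = (1/7) / (3/14) = 2/3.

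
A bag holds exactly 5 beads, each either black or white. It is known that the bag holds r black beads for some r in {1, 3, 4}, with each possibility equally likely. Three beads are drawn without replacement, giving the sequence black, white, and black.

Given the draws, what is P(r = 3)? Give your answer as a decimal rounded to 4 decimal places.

0.5000

Under each hypothesis, the probability of the observed sequence is: P(data | r = 1) = (1/5)(4/4)(0/3) = 0; P(data | r = 3) = (3/5)(2/4)(2/3) = 1/5; P(data | r = 4) = (4/5)(1/4)(3/3) = 1/5.
Multiplying each by its prior: 1/3 · 0 = 0, 1/3 · 1/5 = 1/15, 1/3 · 1/5 = 1/15; these sum to 2/15.
By Bayes' rule, P(r = 3 | data) = (1/15) / (2/15) = 1/2.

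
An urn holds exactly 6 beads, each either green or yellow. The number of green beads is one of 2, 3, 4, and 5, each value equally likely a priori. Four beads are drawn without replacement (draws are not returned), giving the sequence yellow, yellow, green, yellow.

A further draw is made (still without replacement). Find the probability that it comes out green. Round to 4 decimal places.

0.6364

Compute the likelihood of the observed sequence for each case: P(data | r = 2) = (4/6)(3/5)(2/4)(2/3) = 2/15; P(data | r = 3) = (3/6)(2/5)(3/4)(1/3) = 1/20; P(data | r = 4) = (2/6)(1/5)(4/4)(0/3) = 0; P(data | r = 5) = (1/6)(0/5) = 0.
Weighting by the prior gives 1/4 · 2/15 = 1/30, 1/4 · 1/20 = 1/80, 1/4 · 0 = 0, 1/4 · 0 = 0; with total 11/240.
Dividing through by the total gives posterior P(r = 2 | data) = 8/11, P(r = 3 | data) = 3/11, P(r = 4 | data) = 0, P(r = 5 | data) = 0.
The predictive probability is P(green next | data) = (1/2)(8/11) + (1)(3/11) = 7/11.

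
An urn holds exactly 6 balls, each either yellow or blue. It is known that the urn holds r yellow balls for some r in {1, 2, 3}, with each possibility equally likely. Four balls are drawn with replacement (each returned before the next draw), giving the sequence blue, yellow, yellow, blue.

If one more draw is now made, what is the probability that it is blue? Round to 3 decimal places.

0.612

Under each hypothesis, the probability of the observed sequence is: P(data | r = 1) = (5/6)(1/6)(1/6)(5/6) = 0.01929; P(data | r = 2) = (4/6)(2/6)(2/6)(4/6) = 0.049383; P(data | r = 3) = (3/6)(3/6)(3/6)(3/6) = 0.0625.
Multiplying each by its prior: 1/3 · 0.01929 = 0.00643, 1/3 · 0.049383 = 0.016461, 1/3 · 0.0625 = 0.020833; with total 0.043724.
Dividing through by the total gives posterior P(r = 1 | data) = 0.14706, P(r = 2 | data) = 0.37647, P(r = 3 | data) = 0.47647.
The predictive probability is P(blue next | data) = (5/6)(0.14706) + (2/3)(0.37647) + (1/2)(0.47647) = 0.61176.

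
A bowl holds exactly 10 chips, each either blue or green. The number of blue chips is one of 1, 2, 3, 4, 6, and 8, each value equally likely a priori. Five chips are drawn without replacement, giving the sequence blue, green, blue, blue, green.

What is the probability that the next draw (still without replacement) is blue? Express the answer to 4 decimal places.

Under each hypothesis, the probability of the observed sequence is: P(data | r = 1) = (1/10)(9/9)(0/8) = 0; P(data | r = 2) = (2/10)(8/9)(1/8)(0/7) = 0; P(data | r = 3) = (3/10)(7/9)(2/8)(1/7)(6/6) = 0.0083333; P(data | r = 4) = (4/10)(6/9)(3/8)(2/7)(5/6) = 0.02381; P(data | r = 6) = (6/10)(4/9)(5/8)(4/7)(3/6) = 0.047619; P(data | r = 8) = (8/10)(2/9)(7/8)(6/7)(1/6) = 0.022222.
The prior-weighted likelihoods are 1/6 · 0 = 0, 1/6 · 0 = 0, 1/6 · 0.0083333 = 0.0013889, 1/6 · 0.02381 = 0.0039683, 1/6 · 0.047619 = 0.0079365, 1/6 · 0.022222 = 0.0037037; with total 0.016997.
Normalising, the posterior is P(r = 1 | data) = 0, P(r = 2 | data) = 0, P(r = 3 | data) = 0.081712, P(r = 4 | data) = 0.23346, P(r = 6 | data) = 0.46693, P(r = 8 | data) = 0.2179.
So P(blue next | data) = Σ P(blue next | H) P(H | data) = (0)(0.081712) + (1/5)(0.23346) + (3/5)(0.46693) + (1)(0.2179) = 0.54475.

0.5447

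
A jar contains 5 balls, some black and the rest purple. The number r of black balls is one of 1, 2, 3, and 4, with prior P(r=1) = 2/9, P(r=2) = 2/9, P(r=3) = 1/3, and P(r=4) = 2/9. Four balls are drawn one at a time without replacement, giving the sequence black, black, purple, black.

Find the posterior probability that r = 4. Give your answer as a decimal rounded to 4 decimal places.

The likelihood of the observed sequence under each hypothesis: P(data | r = 1) = (1/5)(0/4) = 0; P(data | r = 2) = (2/5)(1/4)(3/3)(0/2) = 0; P(data | r = 3) = (3/5)(2/4)(2/3)(1/2) = 1/10; P(data | r = 4) = (4/5)(3/4)(1/3)(2/2) = 1/5.
The prior-weighted likelihoods are 2/9 · 0 = 0, 2/9 · 0 = 0, 1/3 · 1/10 = 1/30, 2/9 · 1/5 = 2/45; these sum to 7/90.
Therefore the posterior P(r = 4 | data) = (2/45) / (7/90) = 4/7.

0.5714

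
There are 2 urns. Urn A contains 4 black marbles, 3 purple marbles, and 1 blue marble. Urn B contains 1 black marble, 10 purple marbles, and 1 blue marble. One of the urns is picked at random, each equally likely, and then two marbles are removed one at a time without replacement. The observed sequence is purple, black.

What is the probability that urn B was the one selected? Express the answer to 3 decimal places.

0.261

The likelihood of the observed sequence under each hypothesis: P(data | urn A) = (3/8)(4/7) = 3/14; P(data | urn B) = (10/12)(1/11) = 5/66.
The prior-weighted likelihoods are 1/2 · 3/14 = 3/28, 1/2 · 5/66 = 5/132; these sum to 67/462.
So P(urn B | data) = (5/132) / (67/462) = 35/134.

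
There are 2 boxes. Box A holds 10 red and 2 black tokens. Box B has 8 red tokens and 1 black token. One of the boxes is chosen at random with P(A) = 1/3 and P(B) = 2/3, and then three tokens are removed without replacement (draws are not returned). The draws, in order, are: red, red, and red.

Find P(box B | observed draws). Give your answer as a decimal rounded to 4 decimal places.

0.7097

Compute the likelihood of the observed sequence for each case: P(data | box A) = (10/12)(9/11)(8/10) = 6/11; P(data | box B) = (8/9)(7/8)(6/7) = 2/3.
Multiplying each by its prior: 1/3 · 6/11 = 2/11, 2/3 · 2/3 = 4/9; with total 62/99.
Therefore the posterior P(box B | data) = (4/9) / (62/99) = 22/31.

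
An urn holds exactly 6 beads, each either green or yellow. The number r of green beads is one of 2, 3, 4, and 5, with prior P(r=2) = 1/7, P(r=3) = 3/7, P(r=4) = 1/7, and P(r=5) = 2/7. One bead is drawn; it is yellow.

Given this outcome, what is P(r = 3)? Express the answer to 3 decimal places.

Compute the likelihood of this draw for each case: P(data | r = 2) = (4/6) = 2/3; P(data | r = 3) = (3/6) = 1/2; P(data | r = 4) = (2/6) = 1/3; P(data | r = 5) = (1/6) = 1/6.
Weighting by the prior gives 1/7 · 2/3 = 2/21, 3/7 · 1/2 = 3/14, 1/7 · 1/3 = 1/21, 2/7 · 1/6 = 1/21; summing to 17/42.
Hence P(r = 3 | data) = (3/14) / (17/42) = 9/17.

0.529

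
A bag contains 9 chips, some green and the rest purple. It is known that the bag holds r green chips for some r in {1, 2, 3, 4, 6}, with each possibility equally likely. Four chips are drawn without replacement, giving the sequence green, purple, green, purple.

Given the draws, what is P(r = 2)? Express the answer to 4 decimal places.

For each hypothesis, P(data | H) works out to: P(data | r = 1) = (1/9)(8/8)(0/7) = 0; P(data | r = 2) = (2/9)(7/8)(1/7)(6/6) = 1/36; P(data | r = 3) = (3/9)(6/8)(2/7)(5/6) = 5/84; P(data | r = 4) = (4/9)(5/8)(3/7)(4/6) = 5/63; P(data | r = 6) = (6/9)(3/8)(5/7)(2/6) = 5/84.
The prior-weighted likelihoods are 1/5 · 0 = 0, 1/5 · 1/36 = 1/180, 1/5 · 5/84 = 1/84, 1/5 · 5/63 = 1/63, 1/5 · 5/84 = 1/84; with total 19/420.
Therefore the posterior P(r = 2 | data) = (1/180) / (19/420) = 7/57.

0.1228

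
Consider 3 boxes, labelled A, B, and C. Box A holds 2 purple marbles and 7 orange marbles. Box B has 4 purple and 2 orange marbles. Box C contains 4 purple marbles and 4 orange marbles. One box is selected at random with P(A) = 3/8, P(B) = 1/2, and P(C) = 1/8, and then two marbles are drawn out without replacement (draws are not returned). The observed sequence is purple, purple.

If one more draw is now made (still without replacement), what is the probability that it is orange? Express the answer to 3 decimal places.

The likelihood of the observed sequence under each hypothesis: P(data | box A) = (2/9)(1/8) = 0.027778; P(data | box B) = (4/6)(3/5) = 0.4; P(data | box C) = (4/8)(3/7) = 0.21429.
Weighting by the prior gives 3/8 · 0.027778 = 0.010417, 1/2 · 0.4 = 0.2, 1/8 · 0.21429 = 0.026786; these sum to 0.2372.
The posterior is then P(box A | data) = 0.043915, P(box B | data) = 0.84316, P(box C | data) = 0.11292.
The predictive probability is P(orange next | data) = (1)(0.043915) + (1/2)(0.84316) + (2/3)(0.11292) = 0.54078.

0.541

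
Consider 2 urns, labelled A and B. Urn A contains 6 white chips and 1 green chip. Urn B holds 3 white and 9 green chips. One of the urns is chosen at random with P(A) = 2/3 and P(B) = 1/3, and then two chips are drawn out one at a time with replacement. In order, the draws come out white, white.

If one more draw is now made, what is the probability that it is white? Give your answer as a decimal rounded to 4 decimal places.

0.8324

Under each hypothesis, the probability of the observed sequence is: P(data | urn A) = (6/7)(6/7) = 0.73469; P(data | urn B) = (3/12)(3/12) = 0.0625.
Weighting by the prior gives 2/3 · 0.73469 = 0.4898, 1/3 · 0.0625 = 0.020833; with total 0.51063.
The posterior is then P(urn A | data) = 0.9592, P(urn B | data) = 0.040799.
So P(white next | data) = Σ P(white next | H) P(H | data) = (6/7)(0.9592) + (1/4)(0.040799) = 0.83237.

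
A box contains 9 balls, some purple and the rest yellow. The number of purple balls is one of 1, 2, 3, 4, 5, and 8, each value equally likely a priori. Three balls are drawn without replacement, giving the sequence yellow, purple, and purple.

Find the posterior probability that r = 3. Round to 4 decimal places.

0.1463

For each hypothesis, P(data | H) works out to: P(data | r = 1) = (8/9)(1/8)(0/7) = 0; P(data | r = 2) = (7/9)(2/8)(1/7) = 1/36; P(data | r = 3) = (6/9)(3/8)(2/7) = 1/14; P(data | r = 4) = (5/9)(4/8)(3/7) = 5/42; P(data | r = 5) = (4/9)(5/8)(4/7) = 10/63; P(data | r = 8) = (1/9)(8/8)(7/7) = 1/9.
Weighting by the prior gives 1/6 · 0 = 0, 1/6 · 1/36 = 1/216, 1/6 · 1/14 = 1/84, 1/6 · 5/42 = 5/252, 1/6 · 10/63 = 5/189, 1/6 · 1/9 = 1/54; summing to 41/504.
Therefore the posterior P(r = 3 | data) = (1/84) / (41/504) = 6/41.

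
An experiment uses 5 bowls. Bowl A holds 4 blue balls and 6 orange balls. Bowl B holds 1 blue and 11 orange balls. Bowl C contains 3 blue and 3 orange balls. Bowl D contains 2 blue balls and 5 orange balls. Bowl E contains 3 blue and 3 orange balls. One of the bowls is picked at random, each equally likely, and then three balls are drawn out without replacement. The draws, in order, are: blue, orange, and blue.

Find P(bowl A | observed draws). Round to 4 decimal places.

Under each hypothesis, the probability of the observed sequence is: P(data | bowl A) = (4/10)(6/9)(3/8) = 1/10; P(data | bowl B) = (1/12)(11/11)(0/10) = 0; P(data | bowl C) = (3/6)(3/5)(2/4) = 3/20; P(data | bowl D) = (2/7)(5/6)(1/5) = 1/21; P(data | bowl E) = (3/6)(3/5)(2/4) = 3/20.
Weighting by the prior gives 1/5 · 1/10 = 1/50, 1/5 · 0 = 0, 1/5 · 3/20 = 3/100, 1/5 · 1/21 = 1/105, 1/5 · 3/20 = 3/100; summing to 47/525.
By Bayes' rule, P(bowl A | data) = (1/50) / (47/525) = 21/94.

0.2234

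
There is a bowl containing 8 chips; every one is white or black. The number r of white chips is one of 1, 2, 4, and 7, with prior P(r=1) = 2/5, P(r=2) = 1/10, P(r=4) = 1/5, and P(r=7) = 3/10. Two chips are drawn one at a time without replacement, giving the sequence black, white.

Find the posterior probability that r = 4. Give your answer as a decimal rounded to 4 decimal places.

Under each hypothesis, the probability of the observed sequence is: P(data | r = 1) = (7/8)(1/7) = 1/8; P(data | r = 2) = (6/8)(2/7) = 3/14; P(data | r = 4) = (4/8)(4/7) = 2/7; P(data | r = 7) = (1/8)(7/7) = 1/8.
Multiplying each by its prior: 2/5 · 1/8 = 1/20, 1/10 · 3/14 = 3/140, 1/5 · 2/7 = 2/35, 3/10 · 1/8 = 3/80; these sum to 93/560.
Hence P(r = 4 | data) = (2/35) / (93/560) = 32/93.

0.3441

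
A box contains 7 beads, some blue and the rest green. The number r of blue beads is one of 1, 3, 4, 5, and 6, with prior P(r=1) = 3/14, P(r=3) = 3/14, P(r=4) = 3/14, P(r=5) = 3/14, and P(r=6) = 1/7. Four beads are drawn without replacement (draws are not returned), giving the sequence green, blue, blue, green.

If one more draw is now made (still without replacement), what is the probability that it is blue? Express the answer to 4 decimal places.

For each hypothesis, P(data | H) works out to: P(data | r = 1) = (6/7)(1/6)(0/5) = 0; P(data | r = 3) = (4/7)(3/6)(2/5)(3/4) = 3/35; P(data | r = 4) = (3/7)(4/6)(3/5)(2/4) = 3/35; P(data | r = 5) = (2/7)(5/6)(4/5)(1/4) = 1/21; P(data | r = 6) = (1/7)(6/6)(5/5)(0/4) = 0.
Multiplying each by its prior: 3/14 · 0 = 0, 3/14 · 3/35 = 9/490, 3/14 · 3/35 = 9/490, 3/14 · 1/21 = 1/98, 1/7 · 0 = 0; with total 23/490.
The posterior is then P(r = 1 | data) = 0, P(r = 3 | data) = 9/23, P(r = 4 | data) = 9/23, P(r = 5 | data) = 5/23, P(r = 6 | data) = 0.
Averaging over the posterior, P(blue next | data) = (1/3)(9/23) + (2/3)(9/23) + (1)(5/23) = 14/23.

0.6087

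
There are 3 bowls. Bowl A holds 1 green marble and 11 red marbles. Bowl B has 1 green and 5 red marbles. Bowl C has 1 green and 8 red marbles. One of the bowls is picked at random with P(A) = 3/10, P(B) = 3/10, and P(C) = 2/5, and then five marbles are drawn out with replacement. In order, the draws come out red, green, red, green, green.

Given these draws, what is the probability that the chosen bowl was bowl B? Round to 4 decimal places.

For each hypothesis, P(data | H) works out to: P(data | bowl A) = (11/12)(1/12)(11/12)(1/12)(1/12) = 0.00048627; P(data | bowl B) = (5/6)(1/6)(5/6)(1/6)(1/6) = 0.003215; P(data | bowl C) = (8/9)(1/9)(8/9)(1/9)(1/9) = 0.0010838.
The prior-weighted likelihoods are 3/10 · 0.00048627 = 0.00014588, 3/10 · 0.003215 = 0.00096451, 2/5 · 0.0010838 = 0.00043354; summing to 0.0015439.
So P(bowl B | data) = (0.00096451) / (0.0015439) = 0.62471.

0.6247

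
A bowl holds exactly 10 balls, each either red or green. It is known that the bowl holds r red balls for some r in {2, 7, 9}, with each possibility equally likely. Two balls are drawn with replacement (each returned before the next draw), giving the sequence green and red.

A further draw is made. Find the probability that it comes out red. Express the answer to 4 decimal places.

For each hypothesis, P(data | H) works out to: P(data | r = 2) = (8/10)(2/10) = 4/25; P(data | r = 7) = (3/10)(7/10) = 21/100; P(data | r = 9) = (1/10)(9/10) = 9/100.
Multiplying each by its prior: 1/3 · 4/25 = 4/75, 1/3 · 21/100 = 7/100, 1/3 · 9/100 = 3/100; these sum to 23/150.
Normalising, the posterior is P(r = 2 | data) = 8/23, P(r = 7 | data) = 21/46, P(r = 9 | data) = 9/46.
Averaging over the posterior, P(red next | data) = (1/5)(8/23) + (7/10)(21/46) + (9/10)(9/46) = 13/23.

0.5652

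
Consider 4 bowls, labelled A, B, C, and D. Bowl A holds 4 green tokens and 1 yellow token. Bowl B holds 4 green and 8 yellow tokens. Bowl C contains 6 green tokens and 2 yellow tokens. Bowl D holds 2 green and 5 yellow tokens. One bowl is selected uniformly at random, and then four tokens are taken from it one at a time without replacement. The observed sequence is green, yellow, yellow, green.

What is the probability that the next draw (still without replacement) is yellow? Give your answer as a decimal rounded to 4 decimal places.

0.6436

Compute the likelihood of the observed sequence for each case: P(data | bowl A) = (4/5)(1/4)(0/3) = 0; P(data | bowl B) = (4/12)(8/11)(7/10)(3/9) = 0.056566; P(data | bowl C) = (6/8)(2/7)(1/6)(5/5) = 0.035714; P(data | bowl D) = (2/7)(5/6)(4/5)(1/4) = 0.047619.
The prior-weighted likelihoods are 1/4 · 0 = 0, 1/4 · 0.056566 = 0.014141, 1/4 · 0.035714 = 0.0089286, 1/4 · 0.047619 = 0.011905; with total 0.034975.
Dividing through by the total gives posterior P(bowl A | data) = 0, P(bowl B | data) = 0.40433, P(bowl C | data) = 0.25529, P(bowl D | data) = 0.34038.
So P(yellow next | data) = Σ P(yellow next | H) P(H | data) = (3/4)(0.40433) + (0)(0.25529) + (1)(0.34038) = 0.64363.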